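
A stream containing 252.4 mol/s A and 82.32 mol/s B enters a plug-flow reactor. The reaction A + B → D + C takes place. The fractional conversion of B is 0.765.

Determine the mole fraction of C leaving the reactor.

B reacted = 0.765 × 82.32 = 62.97 mol/s; ν_B = −1, so ξ = 62.97/1 = 62.97 mol/s.
Outlet amounts (n = n₀ + ν ξ):
  A: 252.4 − 1(62.97) = 189.4
  B: 82.32 − 1(62.97) = 19.35
  D: 0 + 1(62.97) = 62.97
  C: 0 + 1(62.97) = 62.97
Total out = 334.7 mol/s; y_C = 62.97 / 334.7 = 0.1881.

0.188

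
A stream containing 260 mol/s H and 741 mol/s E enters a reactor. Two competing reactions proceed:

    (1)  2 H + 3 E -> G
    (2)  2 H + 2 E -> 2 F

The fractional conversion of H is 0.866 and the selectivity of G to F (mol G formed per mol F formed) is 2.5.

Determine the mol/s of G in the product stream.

93.8 mol/s

Conversion of H: H consumed = 0.866 × 260 = 225.2 mol/s = 2ξ₁ + 2ξ₂.
Selectivity: 1ξ₁ / (2ξ₂) = 2.5 → ξ₁ = 5 ξ₂.
Substitute: (2·5 + 2) ξ₂ = 225.2 → ξ₂ = 18.76 mol/s, ξ₁ = 93.82 mol/s.
Outlet amounts (n = n₀ + Σ ν·ξ):
  H: 260 − 2(93.82) − 2(18.76) = 34.84
  E: 741 − 3(93.82) − 2(18.76) = 422
  G: 0 + 1(93.82) = 93.82
  F: 0 + 2(18.76) = 37.53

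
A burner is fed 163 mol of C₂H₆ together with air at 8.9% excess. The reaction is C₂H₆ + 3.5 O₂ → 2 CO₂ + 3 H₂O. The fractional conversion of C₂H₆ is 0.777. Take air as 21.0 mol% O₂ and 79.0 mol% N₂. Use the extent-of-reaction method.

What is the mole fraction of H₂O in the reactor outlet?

0.119

Stoichiometric O₂ = 3.5 × 163 = 570.5 mol; O₂ fed = 570.5 × 1.089 = 621.3 mol.
N₂ fed = 621.3 × 79/21 = 2337 mol.
Fuel reacted = 0.777 × 163 → ξ = 126.7 mol.
Outlet (n = n₀ + ν ξ):
  C₂H₆: 163 − 1(126.7) = 36.35
  O₂: 621.3 − 3.5(126.7) = 178
  N₂: 2337 (inert)
  CO₂: 0 + 2(126.7) = 253.3
  H₂O: 0 + 3(126.7) = 380
Total out = 3185 mol; y_H₂O = 380 / 3185 = 0.1193.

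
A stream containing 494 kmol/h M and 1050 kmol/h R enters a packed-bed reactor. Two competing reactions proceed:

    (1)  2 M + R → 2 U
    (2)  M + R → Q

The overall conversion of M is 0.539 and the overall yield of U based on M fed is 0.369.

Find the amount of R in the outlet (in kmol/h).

875 kmol/h

Yield of U: 2ξ₁ / 494 = 0.369 → ξ₁ = 91.14 kmol/h.
Conversion of M: 2ξ₁ + 1ξ₂ = 0.539 × 494 = 266.3 → ξ₂ = 83.98 kmol/h.
Outlet amounts (n = n₀ + Σ ν·ξ):
  M: 494 − 2(91.14) − 1(83.98) = 227.7
  R: 1050 − 1(91.14) − 1(83.98) = 874.9
  U: 0 + 2(91.14) = 182.3
  Q: 0 + 1(83.98) = 83.98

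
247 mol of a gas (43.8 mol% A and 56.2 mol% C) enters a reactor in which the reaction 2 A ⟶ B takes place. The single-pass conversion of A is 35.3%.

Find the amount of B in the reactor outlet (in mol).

19.1 mol

A reacted = 0.353 × 108.2 = 38.19 mol; ν_A = −2, so ξ = 38.19/2 = 19.09 mol.
Outlet amounts (n = n₀ + ν ξ):
  A: 108.2 − 2(19.09) = 70
  B: 0 + 1(19.09) = 19.09
  C: 138.8 (inert)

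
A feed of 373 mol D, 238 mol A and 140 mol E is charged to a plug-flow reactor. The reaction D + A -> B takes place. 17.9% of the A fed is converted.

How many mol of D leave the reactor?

330 mol

A reacted = 0.179 × 238 = 42.6 mol; ν_A = −1, so ξ = 42.6/1 = 42.6 mol.
Outlet amounts (n = n₀ + ν ξ):
  D: 373 − 1(42.6) = 330.4
  A: 238 − 1(42.6) = 195.4
  B: 0 + 1(42.6) = 42.6
  E: 140 (inert)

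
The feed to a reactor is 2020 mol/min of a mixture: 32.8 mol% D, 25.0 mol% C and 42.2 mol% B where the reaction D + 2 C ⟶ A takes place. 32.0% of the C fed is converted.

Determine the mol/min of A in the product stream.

80.8 mol/min

C reacted = 0.32 × 505 = 161.6 mol/min; ν_C = −2, so ξ = 161.6/2 = 80.8 mol/min.
Outlet amounts (n = n₀ + ν ξ):
  D: 662.6 − 1(80.8) = 581.8
  C: 505 − 2(80.8) = 343.4
  A: 0 + 1(80.8) = 80.8
  B: 852.4 (inert)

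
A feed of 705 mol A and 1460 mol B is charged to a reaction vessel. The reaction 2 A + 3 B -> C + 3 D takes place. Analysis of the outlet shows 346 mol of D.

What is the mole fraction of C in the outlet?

0.0563

For D: n = n₀ + 3ξ → 346 = 0 + 3ξ, giving ξ = 115.3 mol.
Outlet amounts (n = n₀ + ν ξ):
  A: 705 − 2(115.3) = 474.3
  B: 1460 − 3(115.3) = 1114
  C: 0 + 1(115.3) = 115.3
  D: 0 + 3(115.3) = 346
Total out = 2050 mol; y_C = 115.3 / 2050 = 0.05627.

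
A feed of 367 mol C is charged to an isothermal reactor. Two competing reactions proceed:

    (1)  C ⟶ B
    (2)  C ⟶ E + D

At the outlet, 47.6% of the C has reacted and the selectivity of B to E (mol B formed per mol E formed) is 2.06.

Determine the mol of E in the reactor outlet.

Conversion of C: C consumed = 0.476 × 367 = 174.7 mol = 1ξ₁ + 1ξ₂.
Selectivity: 1ξ₁ / (1ξ₂) = 2.06 → ξ₁ = 2.06 ξ₂.
Substitute: (1·2.06 + 1) ξ₂ = 174.7 → ξ₂ = 57.09 mol, ξ₁ = 117.6 mol.
Outlet amounts (n = n₀ + Σ ν·ξ):
  C: 367 − 1(117.6) − 1(57.09) = 192.3
  B: 0 + 1(117.6) = 117.6
  E: 0 + 1(57.09) = 57.09
  D: 0 + 1(57.09) = 57.09

57.1 mol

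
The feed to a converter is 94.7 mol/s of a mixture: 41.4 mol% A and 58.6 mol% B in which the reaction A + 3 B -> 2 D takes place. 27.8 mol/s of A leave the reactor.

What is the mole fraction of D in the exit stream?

For A: n = n₀ − 1ξ → 27.8 = 39.21 − 1ξ, giving ξ = 11.41 mol/s.
Outlet amounts (n = n₀ + ν ξ):
  A: 39.21 − 1(11.41) = 27.8
  B: 55.49 − 3(11.41) = 21.28
  D: 0 + 2(11.41) = 22.81
Total out = 71.89 mol/s; y_D = 22.81 / 71.89 = 0.3173.

0.317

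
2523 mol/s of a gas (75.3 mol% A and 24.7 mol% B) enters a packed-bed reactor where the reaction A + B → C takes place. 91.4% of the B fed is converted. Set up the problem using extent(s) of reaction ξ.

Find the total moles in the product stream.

1950 mol/s

B reacted = 0.914 × 623.2 = 569.6 mol/s; ν_B = −1, so ξ = 569.6/1 = 569.6 mol/s.
Outlet amounts (n = n₀ + ν ξ):
  A: 1900 − 1(569.6) = 1330
  B: 623.2 − 1(569.6) = 53.59
  C: 0 + 1(569.6) = 569.6
Total out = 1330 + 53.59 + 569.6 = 1953 mol/s.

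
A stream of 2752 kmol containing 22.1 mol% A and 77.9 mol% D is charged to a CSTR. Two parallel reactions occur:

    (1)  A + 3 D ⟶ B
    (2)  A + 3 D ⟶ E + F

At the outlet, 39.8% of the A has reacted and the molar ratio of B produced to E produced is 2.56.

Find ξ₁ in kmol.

Conversion of A: A consumed = 0.398 × 608.2 = 242.1 kmol = 1ξ₁ + 1ξ₂.
Selectivity: 1ξ₁ / (1ξ₂) = 2.56 → ξ₁ = 2.56 ξ₂.
Substitute: (1·2.56 + 1) ξ₂ = 242.1 → ξ₂ = 67.99 kmol, ξ₁ = 174.1 kmol.
Outlet amounts (n = n₀ + Σ ν·ξ):
  A: 608.2 − 1(174.1) − 1(67.99) = 366.1
  D: 2144 − 3(174.1) − 3(67.99) = 1418
  B: 0 + 1(174.1) = 174.1
  E: 0 + 1(67.99) = 67.99
  F: 0 + 1(67.99) = 67.99

ξ₁ = 174 kmol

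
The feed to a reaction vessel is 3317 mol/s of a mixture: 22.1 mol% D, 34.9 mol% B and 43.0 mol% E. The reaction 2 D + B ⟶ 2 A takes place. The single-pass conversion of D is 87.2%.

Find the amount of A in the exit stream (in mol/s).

D reacted = 0.872 × 733.1 = 639.2 mol/s; ν_D = −2, so ξ = 639.2/2 = 319.6 mol/s.
Outlet amounts (n = n₀ + ν ξ):
  D: 733.1 − 2(319.6) = 93.83
  B: 1158 − 1(319.6) = 838
  A: 0 + 2(319.6) = 639.2
  E: 1426 (inert)

639 mol/s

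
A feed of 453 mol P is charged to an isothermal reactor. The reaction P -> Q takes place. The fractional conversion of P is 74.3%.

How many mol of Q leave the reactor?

337 mol

P reacted = 0.743 × 453 = 336.6 mol; ν_P = −1, so ξ = 336.6/1 = 336.6 mol.
Outlet amounts (n = n₀ + ν ξ):
  P: 453 − 1(336.6) = 116.4
  Q: 0 + 1(336.6) = 336.6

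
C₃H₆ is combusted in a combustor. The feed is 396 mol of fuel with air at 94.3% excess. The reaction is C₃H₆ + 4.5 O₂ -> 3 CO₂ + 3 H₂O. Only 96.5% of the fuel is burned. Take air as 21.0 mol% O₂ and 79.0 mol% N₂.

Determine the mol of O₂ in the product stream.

1740 mol

Stoichiometric O₂ = 4.5 × 396 = 1782 mol; O₂ fed = 1782 × 1.943 = 3462 mol.
N₂ fed = 3462 × 79/21 = 13030 mol.
Fuel reacted = 0.965 × 396 → ξ = 382.1 mol.
Outlet (n = n₀ + ν ξ):
  C₃H₆: 396 − 1(382.1) = 13.86
  O₂: 3462 − 4.5(382.1) = 1743
  N₂: 13030 (inert)
  CO₂: 0 + 3(382.1) = 1146
  H₂O: 0 + 3(382.1) = 1146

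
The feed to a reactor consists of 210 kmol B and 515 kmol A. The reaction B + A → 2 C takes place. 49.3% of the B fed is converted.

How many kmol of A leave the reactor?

B reacted = 0.493 × 210 = 103.5 kmol; ν_B = −1, so ξ = 103.5/1 = 103.5 kmol.
Outlet amounts (n = n₀ + ν ξ):
  B: 210 − 1(103.5) = 106.5
  A: 515 − 1(103.5) = 411.5
  C: 0 + 2(103.5) = 207.1

411 kmol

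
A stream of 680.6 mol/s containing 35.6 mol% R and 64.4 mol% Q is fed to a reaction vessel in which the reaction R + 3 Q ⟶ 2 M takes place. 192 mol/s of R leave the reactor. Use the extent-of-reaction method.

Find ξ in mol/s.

For R: n = n₀ − 1ξ → 192 = 242.3 − 1ξ, giving ξ = 50.29 mol/s.
Outlet amounts (n = n₀ + ν ξ):
  R: 242.3 − 1(50.29) = 192
  Q: 438.3 − 3(50.29) = 287.4
  M: 0 + 2(50.29) = 100.6

ξ = 50.3 mol/s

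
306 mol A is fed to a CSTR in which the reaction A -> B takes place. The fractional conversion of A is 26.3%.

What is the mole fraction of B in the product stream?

A reacted = 0.263 × 306 = 80.48 mol; ν_A = −1, so ξ = 80.48/1 = 80.48 mol.
Outlet amounts (n = n₀ + ν ξ):
  A: 306 − 1(80.48) = 225.5
  B: 0 + 1(80.48) = 80.48
Total out = 306 mol; y_B = 80.48 / 306 = 0.263.

0.263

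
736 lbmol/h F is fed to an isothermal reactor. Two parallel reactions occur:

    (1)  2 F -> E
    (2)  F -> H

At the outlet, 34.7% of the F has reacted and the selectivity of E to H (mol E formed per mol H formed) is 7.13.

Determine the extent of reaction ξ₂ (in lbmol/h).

Conversion of F: F consumed = 0.347 × 736 = 255.4 lbmol/h = 2ξ₁ + 1ξ₂.
Selectivity: 1ξ₁ / (1ξ₂) = 7.13 → ξ₁ = 7.13 ξ₂.
Substitute: (2·7.13 + 1) ξ₂ = 255.4 → ξ₂ = 16.74 lbmol/h, ξ₁ = 119.3 lbmol/h.
Outlet amounts (n = n₀ + Σ ν·ξ):
  F: 736 − 2(119.3) − 1(16.74) = 480.6
  E: 0 + 1(119.3) = 119.3
  H: 0 + 1(16.74) = 16.74

ξ₂ = 16.7 lbmol/h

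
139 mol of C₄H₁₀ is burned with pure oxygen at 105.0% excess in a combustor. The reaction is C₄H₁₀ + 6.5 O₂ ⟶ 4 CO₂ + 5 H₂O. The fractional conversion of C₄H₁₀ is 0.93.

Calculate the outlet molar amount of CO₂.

517 mol

Stoichiometric O₂ = 6.5 × 139 = 903.5 mol; O₂ fed = 903.5 × 2.050 = 1852 mol.
Fuel reacted = 0.93 × 139 → ξ = 129.3 mol.
Outlet (n = n₀ + ν ξ):
  C₄H₁₀: 139 − 1(129.3) = 9.73
  O₂: 1852 − 6.5(129.3) = 1012
  CO₂: 0 + 4(129.3) = 517.1
  H₂O: 0 + 5(129.3) = 646.4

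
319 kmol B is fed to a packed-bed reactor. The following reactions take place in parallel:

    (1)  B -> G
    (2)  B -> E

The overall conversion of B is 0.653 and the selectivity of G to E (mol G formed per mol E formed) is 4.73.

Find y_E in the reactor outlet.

0.114

Conversion of B: B consumed = 0.653 × 319 = 208.3 kmol = 1ξ₁ + 1ξ₂.
Selectivity: 1ξ₁ / (1ξ₂) = 4.73 → ξ₁ = 4.73 ξ₂.
Substitute: (1·4.73 + 1) ξ₂ = 208.3 → ξ₂ = 36.35 kmol, ξ₁ = 172 kmol.
Outlet amounts (n = n₀ + Σ ν·ξ):
  B: 319 − 1(172) − 1(36.35) = 110.7
  G: 0 + 1(172) = 172
  E: 0 + 1(36.35) = 36.35
Total out = 319 kmol; y_E = 36.35 / 319 = 0.114.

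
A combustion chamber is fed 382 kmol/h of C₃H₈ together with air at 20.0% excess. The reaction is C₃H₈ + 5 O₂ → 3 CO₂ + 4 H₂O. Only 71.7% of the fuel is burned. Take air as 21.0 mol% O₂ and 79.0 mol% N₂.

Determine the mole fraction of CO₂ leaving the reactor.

Stoichiometric O₂ = 5 × 382 = 1910 kmol/h; O₂ fed = 1910 × 1.200 = 2292 kmol/h.
N₂ fed = 2292 × 79/21 = 8622 kmol/h.
Fuel reacted = 0.717 × 382 → ξ = 273.9 kmol/h.
Outlet (n = n₀ + ν ξ):
  C₃H₈: 382 − 1(273.9) = 108.1
  O₂: 2292 − 5(273.9) = 922.5
  N₂: 8622 (inert)
  CO₂: 0 + 3(273.9) = 821.7
  H₂O: 0 + 4(273.9) = 1096
Total out = 11570 kmol/h; y_CO₂ = 821.7 / 11570 = 0.07102.

0.071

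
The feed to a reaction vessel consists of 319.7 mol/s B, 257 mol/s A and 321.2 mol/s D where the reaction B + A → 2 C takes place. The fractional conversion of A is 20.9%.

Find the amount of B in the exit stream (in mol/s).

266 mol/s

A reacted = 0.209 × 257 = 53.71 mol/s; ν_A = −1, so ξ = 53.71/1 = 53.71 mol/s.
Outlet amounts (n = n₀ + ν ξ):
  B: 319.7 − 1(53.71) = 266
  A: 257 − 1(53.71) = 203.3
  C: 0 + 2(53.71) = 107.4
  D: 321.2 (inert)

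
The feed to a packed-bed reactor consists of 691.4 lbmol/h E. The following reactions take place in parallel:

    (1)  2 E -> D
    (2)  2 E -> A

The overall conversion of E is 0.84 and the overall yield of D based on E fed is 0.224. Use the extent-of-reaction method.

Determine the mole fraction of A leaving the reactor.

0.338

Yield of D: 1ξ₁ / 691.4 = 0.224 → ξ₁ = 154.9 lbmol/h.
Conversion of E: 2ξ₁ + 2ξ₂ = 0.84 × 691.4 = 580.8 → ξ₂ = 135.5 lbmol/h.
Outlet amounts (n = n₀ + Σ ν·ξ):
  E: 691.4 − 2(154.9) − 2(135.5) = 110.6
  D: 0 + 1(154.9) = 154.9
  A: 0 + 1(135.5) = 135.5
Total out = 401 lbmol/h; y_A = 135.5 / 401 = 0.3379.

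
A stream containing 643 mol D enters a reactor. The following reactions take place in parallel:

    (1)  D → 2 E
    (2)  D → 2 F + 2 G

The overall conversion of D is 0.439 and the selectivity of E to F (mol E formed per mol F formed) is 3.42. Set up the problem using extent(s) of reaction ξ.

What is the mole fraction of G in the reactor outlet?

Conversion of D: D consumed = 0.439 × 643 = 282.3 mol = 1ξ₁ + 1ξ₂.
Selectivity: 2ξ₁ / (2ξ₂) = 3.42 → ξ₁ = 3.42 ξ₂.
Substitute: (1·3.42 + 1) ξ₂ = 282.3 → ξ₂ = 63.86 mol, ξ₁ = 218.4 mol.
Outlet amounts (n = n₀ + Σ ν·ξ):
  D: 643 − 1(218.4) − 1(63.86) = 360.7
  E: 0 + 2(218.4) = 436.8
  F: 0 + 2(63.86) = 127.7
  G: 0 + 2(63.86) = 127.7
Total out = 1053 mol; y_G = 127.7 / 1053 = 0.1213.

0.121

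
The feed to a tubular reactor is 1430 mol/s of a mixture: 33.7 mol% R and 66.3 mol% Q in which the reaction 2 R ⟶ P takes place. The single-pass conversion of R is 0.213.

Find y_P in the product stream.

R reacted = 0.213 × 481.9 = 102.6 mol/s; ν_R = −2, so ξ = 102.6/2 = 51.32 mol/s.
Outlet amounts (n = n₀ + ν ξ):
  R: 481.9 − 2(51.32) = 379.3
  P: 0 + 1(51.32) = 51.32
  Q: 948.1 (inert)
Total out = 1379 mol/s; y_P = 51.32 / 1379 = 0.03723.

0.0372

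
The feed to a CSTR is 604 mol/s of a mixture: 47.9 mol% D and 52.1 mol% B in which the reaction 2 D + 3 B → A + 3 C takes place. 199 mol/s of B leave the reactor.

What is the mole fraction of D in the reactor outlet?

For B: n = n₀ − 3ξ → 199 = 314.7 − 3ξ, giving ξ = 38.56 mol/s.
Outlet amounts (n = n₀ + ν ξ):
  D: 289.3 − 2(38.56) = 212.2
  B: 314.7 − 3(38.56) = 199
  A: 0 + 1(38.56) = 38.56
  C: 0 + 3(38.56) = 115.7
Total out = 565.4 mol/s; y_D = 212.2 / 565.4 = 0.3753.

0.375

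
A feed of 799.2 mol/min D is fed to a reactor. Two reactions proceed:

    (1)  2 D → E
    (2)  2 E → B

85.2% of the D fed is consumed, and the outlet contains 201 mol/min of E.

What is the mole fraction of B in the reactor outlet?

Conversion of D: D consumed = 2ξ₁ = 0.852 × 799.2 → ξ₁ = 340.5 mol/min.
E balance: n_E = 0 + 1ξ₁ − 2ξ₂ = 201 → ξ₂ = (1·340.5 − 201)/2 = 69.73 mol/min.
Outlet amounts (n = n₀ + Σ ν·ξ):
  D: 799.2 − 2(340.5) = 118.3
  E: 0 + 1(340.5) − 2(69.73) = 201
  B: 0 + 1(69.73) = 69.73
Total out = 389 mol/min; y_B = 69.73 / 389 = 0.1792.

0.179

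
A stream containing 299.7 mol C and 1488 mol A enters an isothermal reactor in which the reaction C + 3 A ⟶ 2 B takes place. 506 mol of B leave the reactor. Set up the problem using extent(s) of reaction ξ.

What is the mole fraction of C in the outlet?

0.0364

For B: n = n₀ + 2ξ → 506 = 0 + 2ξ, giving ξ = 253 mol.
Outlet amounts (n = n₀ + ν ξ):
  C: 299.7 − 1(253) = 46.7
  A: 1488 − 3(253) = 729
  B: 0 + 2(253) = 506
Total out = 1282 mol; y_C = 46.7 / 1282 = 0.03644.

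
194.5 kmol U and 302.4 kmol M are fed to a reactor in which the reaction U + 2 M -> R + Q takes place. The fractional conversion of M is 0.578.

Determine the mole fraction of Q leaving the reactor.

M reacted = 0.578 × 302.4 = 174.8 kmol; ν_M = −2, so ξ = 174.8/2 = 87.39 kmol.
Outlet amounts (n = n₀ + ν ξ):
  U: 194.5 − 1(87.39) = 107.1
  M: 302.4 − 2(87.39) = 127.6
  R: 0 + 1(87.39) = 87.39
  Q: 0 + 1(87.39) = 87.39
Total out = 409.5 kmol; y_Q = 87.39 / 409.5 = 0.2134.

0.213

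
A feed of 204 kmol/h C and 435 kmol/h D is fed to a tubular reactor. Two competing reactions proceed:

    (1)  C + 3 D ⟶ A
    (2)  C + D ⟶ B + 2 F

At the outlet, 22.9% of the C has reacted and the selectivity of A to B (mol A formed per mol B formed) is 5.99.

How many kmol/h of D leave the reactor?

308 kmol/h

Conversion of C: C consumed = 0.229 × 204 = 46.72 kmol/h = 1ξ₁ + 1ξ₂.
Selectivity: 1ξ₁ / (1ξ₂) = 5.99 → ξ₁ = 5.99 ξ₂.
Substitute: (1·5.99 + 1) ξ₂ = 46.72 → ξ₂ = 6.683 kmol/h, ξ₁ = 40.03 kmol/h.
Outlet amounts (n = n₀ + Σ ν·ξ):
  C: 204 − 1(40.03) − 1(6.683) = 157.3
  D: 435 − 3(40.03) − 1(6.683) = 308.2
  A: 0 + 1(40.03) = 40.03
  B: 0 + 1(6.683) = 6.683
  F: 0 + 2(6.683) = 13.37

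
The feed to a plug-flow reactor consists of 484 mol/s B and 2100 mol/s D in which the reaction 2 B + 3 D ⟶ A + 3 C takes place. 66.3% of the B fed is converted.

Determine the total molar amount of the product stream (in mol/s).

B reacted = 0.663 × 484 = 320.9 mol/s; ν_B = −2, so ξ = 320.9/2 = 160.4 mol/s.
Outlet amounts (n = n₀ + ν ξ):
  B: 484 − 2(160.4) = 163.1
  D: 2100 − 3(160.4) = 1619
  A: 0 + 1(160.4) = 160.4
  C: 0 + 3(160.4) = 481.3
Total out = 163.1 + 1619 + 160.4 + 481.3 = 2424 mol/s.

2420 mol/s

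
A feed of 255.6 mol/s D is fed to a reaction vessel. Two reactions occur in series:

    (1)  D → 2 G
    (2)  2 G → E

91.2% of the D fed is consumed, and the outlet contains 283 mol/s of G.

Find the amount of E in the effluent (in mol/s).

91.6 mol/s

Conversion of D: D consumed = 1ξ₁ = 0.912 × 255.6 → ξ₁ = 233.1 mol/s.
G balance: n_G = 0 + 2ξ₁ − 2ξ₂ = 283 → ξ₂ = (2·233.1 − 283)/2 = 91.61 mol/s.
Outlet amounts (n = n₀ + Σ ν·ξ):
  D: 255.6 − 1(233.1) = 22.49
  G: 0 + 2(233.1) − 2(91.61) = 283
  E: 0 + 1(91.61) = 91.61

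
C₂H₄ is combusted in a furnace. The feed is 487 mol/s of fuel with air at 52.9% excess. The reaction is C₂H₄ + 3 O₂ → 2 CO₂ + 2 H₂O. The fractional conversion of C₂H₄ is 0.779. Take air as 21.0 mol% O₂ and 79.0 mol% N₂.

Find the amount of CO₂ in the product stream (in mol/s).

Stoichiometric O₂ = 3 × 487 = 1461 mol/s; O₂ fed = 1461 × 1.529 = 2234 mol/s.
N₂ fed = 2234 × 79/21 = 8404 mol/s.
Fuel reacted = 0.779 × 487 → ξ = 379.4 mol/s.
Outlet (n = n₀ + ν ξ):
  C₂H₄: 487 − 1(379.4) = 107.6
  O₂: 2234 − 3(379.4) = 1096
  N₂: 8404 (inert)
  CO₂: 0 + 2(379.4) = 758.7
  H₂O: 0 + 2(379.4) = 758.7

759 mol/s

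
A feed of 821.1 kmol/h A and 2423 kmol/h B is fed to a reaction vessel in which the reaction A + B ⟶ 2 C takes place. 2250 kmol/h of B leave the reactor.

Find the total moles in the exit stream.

For B: n = n₀ − 1ξ → 2250 = 2423 − 1ξ, giving ξ = 173 kmol/h.
Outlet amounts (n = n₀ + ν ξ):
  A: 821.1 − 1(173) = 648.1
  B: 2423 − 1(173) = 2250
  C: 0 + 2(173) = 346
Total out = 648.1 + 2250 + 346 = 3244 kmol/h.

3240 kmol/h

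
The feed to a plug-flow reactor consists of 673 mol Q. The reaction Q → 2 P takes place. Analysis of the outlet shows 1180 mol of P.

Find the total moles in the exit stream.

1260 mol

For P: n = n₀ + 2ξ → 1180 = 0 + 2ξ, giving ξ = 590 mol.
Outlet amounts (n = n₀ + ν ξ):
  Q: 673 − 1(590) = 83
  P: 0 + 2(590) = 1180
Total out = 83 + 1180 = 1263 mol.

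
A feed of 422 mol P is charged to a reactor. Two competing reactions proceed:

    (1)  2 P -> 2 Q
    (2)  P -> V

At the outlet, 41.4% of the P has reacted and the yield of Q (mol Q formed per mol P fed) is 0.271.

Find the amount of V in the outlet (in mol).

Yield of Q: 2ξ₁ / 422 = 0.271 → ξ₁ = 57.18 mol.
Conversion of P: 2ξ₁ + 1ξ₂ = 0.414 × 422 = 174.7 → ξ₂ = 60.35 mol.
Outlet amounts (n = n₀ + Σ ν·ξ):
  P: 422 − 2(57.18) − 1(60.35) = 247.3
  Q: 0 + 2(57.18) = 114.4
  V: 0 + 1(60.35) = 60.35

60.3 mol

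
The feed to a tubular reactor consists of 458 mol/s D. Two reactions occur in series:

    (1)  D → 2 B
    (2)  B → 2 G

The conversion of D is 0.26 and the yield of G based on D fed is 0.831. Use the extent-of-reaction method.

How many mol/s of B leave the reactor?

Conversion of D: D consumed = 1ξ₁ = 0.26 × 458 → ξ₁ = 119.1 mol/s.
Yield of G: 2ξ₂ / 458 = 0.831 → ξ₂ = 190.3 mol/s.
Outlet amounts (n = n₀ + Σ ν·ξ):
  D: 458 − 1(119.1) = 338.9
  B: 0 + 2(119.1) − 1(190.3) = 47.86
  G: 0 + 2(190.3) = 380.6

47.9 mol/s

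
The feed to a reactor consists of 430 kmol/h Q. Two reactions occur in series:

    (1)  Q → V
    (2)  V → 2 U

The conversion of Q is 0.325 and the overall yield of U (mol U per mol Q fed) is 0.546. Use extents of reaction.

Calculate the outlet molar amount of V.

Conversion of Q: Q consumed = 1ξ₁ = 0.325 × 430 → ξ₁ = 139.8 kmol/h.
Yield of U: 2ξ₂ / 430 = 0.546 → ξ₂ = 117.4 kmol/h.
Outlet amounts (n = n₀ + Σ ν·ξ):
  Q: 430 − 1(139.8) = 290.2
  V: 0 + 1(139.8) − 1(117.4) = 22.36
  U: 0 + 2(117.4) = 234.8

22.4 kmol/h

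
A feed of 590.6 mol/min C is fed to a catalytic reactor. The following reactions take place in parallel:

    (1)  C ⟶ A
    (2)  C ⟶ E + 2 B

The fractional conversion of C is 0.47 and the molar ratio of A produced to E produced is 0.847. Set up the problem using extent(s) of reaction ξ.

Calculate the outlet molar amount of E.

Conversion of C: C consumed = 0.47 × 590.6 = 277.6 mol/min = 1ξ₁ + 1ξ₂.
Selectivity: 1ξ₁ / (1ξ₂) = 0.847 → ξ₁ = 0.847 ξ₂.
Substitute: (1·0.847 + 1) ξ₂ = 277.6 → ξ₂ = 150.3 mol/min, ξ₁ = 127.3 mol/min.
Outlet amounts (n = n₀ + Σ ν·ξ):
  C: 590.6 − 1(127.3) − 1(150.3) = 313
  A: 0 + 1(127.3) = 127.3
  E: 0 + 1(150.3) = 150.3
  B: 0 + 2(150.3) = 300.6

150 mol/min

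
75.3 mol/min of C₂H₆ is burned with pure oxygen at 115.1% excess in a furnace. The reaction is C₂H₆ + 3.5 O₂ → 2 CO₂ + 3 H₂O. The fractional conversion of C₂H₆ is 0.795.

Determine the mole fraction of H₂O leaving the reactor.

0.267

Stoichiometric O₂ = 3.5 × 75.3 = 263.6 mol/min; O₂ fed = 263.6 × 2.151 = 566.9 mol/min.
Fuel reacted = 0.795 × 75.3 → ξ = 59.86 mol/min.
Outlet (n = n₀ + ν ξ):
  C₂H₆: 75.3 − 1(59.86) = 15.44
  O₂: 566.9 − 3.5(59.86) = 357.4
  CO₂: 0 + 2(59.86) = 119.7
  H₂O: 0 + 3(59.86) = 179.6
Total out = 672.1 mol/min; y_H₂O = 179.6 / 672.1 = 0.2672.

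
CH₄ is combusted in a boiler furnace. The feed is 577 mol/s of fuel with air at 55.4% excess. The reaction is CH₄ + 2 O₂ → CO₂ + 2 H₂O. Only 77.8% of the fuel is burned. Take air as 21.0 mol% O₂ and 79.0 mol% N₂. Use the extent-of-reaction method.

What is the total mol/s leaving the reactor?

Stoichiometric O₂ = 2 × 577 = 1154 mol/s; O₂ fed = 1154 × 1.554 = 1793 mol/s.
N₂ fed = 1793 × 79/21 = 6746 mol/s.
Fuel reacted = 0.778 × 577 → ξ = 448.9 mol/s.
Outlet (n = n₀ + ν ξ):
  CH₄: 577 − 1(448.9) = 128.1
  O₂: 1793 − 2(448.9) = 895.5
  N₂: 6746 (inert)
  CO₂: 0 + 1(448.9) = 448.9
  H₂O: 0 + 2(448.9) = 897.8
Total out = 128.1 + 895.5 + 6746 + 448.9 + 897.8 = 9117 mol/s.

9120 mol/s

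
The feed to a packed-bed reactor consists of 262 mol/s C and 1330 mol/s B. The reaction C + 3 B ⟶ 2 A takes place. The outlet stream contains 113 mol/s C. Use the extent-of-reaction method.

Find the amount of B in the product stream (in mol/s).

883 mol/s

For C: n = n₀ − 1ξ → 113 = 262 − 1ξ, giving ξ = 149 mol/s.
Outlet amounts (n = n₀ + ν ξ):
  C: 262 − 1(149) = 113
  B: 1330 − 3(149) = 883
  A: 0 + 2(149) = 298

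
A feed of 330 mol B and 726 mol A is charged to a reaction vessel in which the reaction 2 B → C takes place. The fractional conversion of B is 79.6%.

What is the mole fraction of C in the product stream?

0.142

B reacted = 0.796 × 330 = 262.7 mol; ν_B = −2, so ξ = 262.7/2 = 131.3 mol.
Outlet amounts (n = n₀ + ν ξ):
  B: 330 − 2(131.3) = 67.32
  C: 0 + 1(131.3) = 131.3
  A: 726 (inert)
Total out = 924.7 mol; y_C = 131.3 / 924.7 = 0.142.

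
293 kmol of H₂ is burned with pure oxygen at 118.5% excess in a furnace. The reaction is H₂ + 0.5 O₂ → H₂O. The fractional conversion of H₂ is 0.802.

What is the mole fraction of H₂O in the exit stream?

Stoichiometric O₂ = 0.5 × 293 = 146.5 kmol; O₂ fed = 146.5 × 2.185 = 320.1 kmol.
Fuel reacted = 0.802 × 293 → ξ = 235 kmol.
Outlet (n = n₀ + ν ξ):
  H₂: 293 − 1(235) = 58.01
  O₂: 320.1 − 0.5(235) = 202.6
  H₂O: 0 + 1(235) = 235
Total out = 495.6 kmol; y_H₂O = 235 / 495.6 = 0.4741.

0.474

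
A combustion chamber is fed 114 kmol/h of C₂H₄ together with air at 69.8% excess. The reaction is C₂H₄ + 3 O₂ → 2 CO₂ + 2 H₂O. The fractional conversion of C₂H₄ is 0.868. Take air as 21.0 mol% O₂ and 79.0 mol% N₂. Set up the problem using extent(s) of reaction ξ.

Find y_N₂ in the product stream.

Stoichiometric O₂ = 3 × 114 = 342 kmol/h; O₂ fed = 342 × 1.698 = 580.7 kmol/h.
N₂ fed = 580.7 × 79/21 = 2185 kmol/h.
Fuel reacted = 0.868 × 114 → ξ = 98.95 kmol/h.
Outlet (n = n₀ + ν ξ):
  C₂H₄: 114 − 1(98.95) = 15.05
  O₂: 580.7 − 3(98.95) = 283.9
  N₂: 2185 (inert)
  CO₂: 0 + 2(98.95) = 197.9
  H₂O: 0 + 2(98.95) = 197.9
Total out = 2879 kmol/h; y_N₂ = 2185 / 2879 = 0.7587.

0.759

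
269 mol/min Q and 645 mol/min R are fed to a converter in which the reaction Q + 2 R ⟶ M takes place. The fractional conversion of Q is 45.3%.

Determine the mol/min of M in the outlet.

122 mol/min

Q reacted = 0.453 × 269 = 121.9 mol/min; ν_Q = −1, so ξ = 121.9/1 = 121.9 mol/min.
Outlet amounts (n = n₀ + ν ξ):
  Q: 269 − 1(121.9) = 147.1
  R: 645 − 2(121.9) = 401.3
  M: 0 + 1(121.9) = 121.9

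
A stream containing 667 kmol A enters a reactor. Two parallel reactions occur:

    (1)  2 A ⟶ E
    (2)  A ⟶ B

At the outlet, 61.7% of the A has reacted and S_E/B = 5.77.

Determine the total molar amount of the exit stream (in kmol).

Conversion of A: A consumed = 0.617 × 667 = 411.5 kmol = 2ξ₁ + 1ξ₂.
Selectivity: 1ξ₁ / (1ξ₂) = 5.77 → ξ₁ = 5.77 ξ₂.
Substitute: (2·5.77 + 1) ξ₂ = 411.5 → ξ₂ = 32.82 kmol, ξ₁ = 189.4 kmol.
Outlet amounts (n = n₀ + Σ ν·ξ):
  A: 667 − 2(189.4) − 1(32.82) = 255.5
  E: 0 + 1(189.4) = 189.4
  B: 0 + 1(32.82) = 32.82
Total out = 255.5 + 189.4 + 32.82 = 477.6 kmol.

478 kmol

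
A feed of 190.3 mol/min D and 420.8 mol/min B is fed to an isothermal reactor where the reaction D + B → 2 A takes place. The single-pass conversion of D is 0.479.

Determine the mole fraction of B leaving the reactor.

0.539

D reacted = 0.479 × 190.3 = 91.15 mol/min; ν_D = −1, so ξ = 91.15/1 = 91.15 mol/min.
Outlet amounts (n = n₀ + ν ξ):
  D: 190.3 − 1(91.15) = 99.15
  B: 420.8 − 1(91.15) = 329.6
  A: 0 + 2(91.15) = 182.3
Total out = 611.1 mol/min; y_B = 329.6 / 611.1 = 0.5394.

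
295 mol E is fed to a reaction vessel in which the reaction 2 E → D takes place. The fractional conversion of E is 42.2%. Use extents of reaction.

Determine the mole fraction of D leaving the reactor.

0.267

E reacted = 0.422 × 295 = 124.5 mol; ν_E = −2, so ξ = 124.5/2 = 62.24 mol.
Outlet amounts (n = n₀ + ν ξ):
  E: 295 − 2(62.24) = 170.5
  D: 0 + 1(62.24) = 62.24
Total out = 232.8 mol; y_D = 62.24 / 232.8 = 0.2674.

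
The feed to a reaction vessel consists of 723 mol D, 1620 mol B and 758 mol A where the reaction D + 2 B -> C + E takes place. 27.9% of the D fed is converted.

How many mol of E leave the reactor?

202 mol

D reacted = 0.279 × 723 = 201.7 mol; ν_D = −1, so ξ = 201.7/1 = 201.7 mol.
Outlet amounts (n = n₀ + ν ξ):
  D: 723 − 1(201.7) = 521.3
  B: 1620 − 2(201.7) = 1217
  C: 0 + 1(201.7) = 201.7
  E: 0 + 1(201.7) = 201.7
  A: 758 (inert)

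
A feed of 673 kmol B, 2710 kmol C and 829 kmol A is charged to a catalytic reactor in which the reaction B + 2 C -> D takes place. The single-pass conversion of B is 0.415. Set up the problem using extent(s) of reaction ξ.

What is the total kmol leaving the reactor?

3650 kmol

B reacted = 0.415 × 673 = 279.3 kmol; ν_B = −1, so ξ = 279.3/1 = 279.3 kmol.
Outlet amounts (n = n₀ + ν ξ):
  B: 673 − 1(279.3) = 393.7
  C: 2710 − 2(279.3) = 2151
  D: 0 + 1(279.3) = 279.3
  A: 829 (inert)
Total out = 393.7 + 2151 + 279.3 + 829 = 3653 kmol.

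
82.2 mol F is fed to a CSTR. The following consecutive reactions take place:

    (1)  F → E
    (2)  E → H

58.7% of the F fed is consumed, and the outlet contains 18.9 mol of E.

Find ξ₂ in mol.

ξ₂ = 29.4 mol

Conversion of F: F consumed = 1ξ₁ = 0.587 × 82.2 → ξ₁ = 48.25 mol.
E balance: n_E = 0 + 1ξ₁ − 1ξ₂ = 18.9 → ξ₂ = (1·48.25 − 18.9)/1 = 29.35 mol.
Outlet amounts (n = n₀ + Σ ν·ξ):
  F: 82.2 − 1(48.25) = 33.95
  E: 0 + 1(48.25) − 1(29.35) = 18.9
  H: 0 + 1(29.35) = 29.35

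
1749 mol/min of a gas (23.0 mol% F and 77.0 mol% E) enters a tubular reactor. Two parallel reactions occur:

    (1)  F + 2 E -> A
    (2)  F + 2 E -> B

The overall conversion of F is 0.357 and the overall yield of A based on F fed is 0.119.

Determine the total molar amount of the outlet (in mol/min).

Yield of A: 1ξ₁ / 402.3 = 0.119 → ξ₁ = 47.87 mol/min.
Conversion of F: 1ξ₁ + 1ξ₂ = 0.357 × 402.3 = 143.6 → ξ₂ = 95.74 mol/min.
Outlet amounts (n = n₀ + Σ ν·ξ):
  F: 402.3 − 1(47.87) − 1(95.74) = 258.7
  E: 1347 − 2(47.87) − 2(95.74) = 1060
  A: 0 + 1(47.87) = 47.87
  B: 0 + 1(95.74) = 95.74
Total out = 258.7 + 1060 + 47.87 + 95.74 = 1462 mol/min.

1460 mol/min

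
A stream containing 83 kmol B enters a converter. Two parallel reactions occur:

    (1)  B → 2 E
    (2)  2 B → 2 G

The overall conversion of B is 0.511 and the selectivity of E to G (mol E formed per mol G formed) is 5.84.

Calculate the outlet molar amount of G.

Conversion of B: B consumed = 0.511 × 83 = 42.41 kmol = 1ξ₁ + 2ξ₂.
Selectivity: 2ξ₁ / (2ξ₂) = 5.84 → ξ₁ = 5.84 ξ₂.
Substitute: (1·5.84 + 2) ξ₂ = 42.41 → ξ₂ = 5.41 kmol, ξ₁ = 31.59 kmol.
Outlet amounts (n = n₀ + Σ ν·ξ):
  B: 83 − 1(31.59) − 2(5.41) = 40.59
  E: 0 + 2(31.59) = 63.19
  G: 0 + 2(5.41) = 10.82

10.8 kmol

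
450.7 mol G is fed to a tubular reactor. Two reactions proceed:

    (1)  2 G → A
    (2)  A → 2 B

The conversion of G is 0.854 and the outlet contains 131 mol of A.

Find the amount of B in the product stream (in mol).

123 mol

Conversion of G: G consumed = 2ξ₁ = 0.854 × 450.7 → ξ₁ = 192.4 mol.
A balance: n_A = 0 + 1ξ₁ − 1ξ₂ = 131 → ξ₂ = (1·192.4 − 131)/1 = 61.45 mol.
Outlet amounts (n = n₀ + Σ ν·ξ):
  G: 450.7 − 2(192.4) = 65.8
  A: 0 + 1(192.4) − 1(61.45) = 131
  B: 0 + 2(61.45) = 122.9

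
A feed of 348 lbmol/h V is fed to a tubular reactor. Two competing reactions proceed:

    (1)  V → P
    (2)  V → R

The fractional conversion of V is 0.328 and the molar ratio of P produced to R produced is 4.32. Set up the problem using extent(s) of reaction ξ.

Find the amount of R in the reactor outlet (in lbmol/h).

21.5 lbmol/h

Conversion of V: V consumed = 0.328 × 348 = 114.1 lbmol/h = 1ξ₁ + 1ξ₂.
Selectivity: 1ξ₁ / (1ξ₂) = 4.32 → ξ₁ = 4.32 ξ₂.
Substitute: (1·4.32 + 1) ξ₂ = 114.1 → ξ₂ = 21.46 lbmol/h, ξ₁ = 92.69 lbmol/h.
Outlet amounts (n = n₀ + Σ ν·ξ):
  V: 348 − 1(92.69) − 1(21.46) = 233.9
  P: 0 + 1(92.69) = 92.69
  R: 0 + 1(21.46) = 21.46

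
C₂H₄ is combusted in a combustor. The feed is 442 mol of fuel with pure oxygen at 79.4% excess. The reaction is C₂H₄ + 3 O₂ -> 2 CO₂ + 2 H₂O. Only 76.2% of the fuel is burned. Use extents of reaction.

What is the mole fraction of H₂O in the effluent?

Stoichiometric O₂ = 3 × 442 = 1326 mol; O₂ fed = 1326 × 1.794 = 2379 mol.
Fuel reacted = 0.762 × 442 → ξ = 336.8 mol.
Outlet (n = n₀ + ν ξ):
  C₂H₄: 442 − 1(336.8) = 105.2
  O₂: 2379 − 3(336.8) = 1368
  CO₂: 0 + 2(336.8) = 673.6
  H₂O: 0 + 2(336.8) = 673.6
Total out = 2821 mol; y_H₂O = 673.6 / 2821 = 0.2388.

0.239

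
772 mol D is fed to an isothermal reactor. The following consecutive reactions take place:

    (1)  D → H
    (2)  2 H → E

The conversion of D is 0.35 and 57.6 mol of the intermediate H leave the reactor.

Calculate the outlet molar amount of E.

106 mol

Conversion of D: D consumed = 1ξ₁ = 0.35 × 772 → ξ₁ = 270.2 mol.
H balance: n_H = 0 + 1ξ₁ − 2ξ₂ = 57.6 → ξ₂ = (1·270.2 − 57.6)/2 = 106.3 mol.
Outlet amounts (n = n₀ + Σ ν·ξ):
  D: 772 − 1(270.2) = 501.8
  H: 0 + 1(270.2) − 2(106.3) = 57.6
  E: 0 + 1(106.3) = 106.3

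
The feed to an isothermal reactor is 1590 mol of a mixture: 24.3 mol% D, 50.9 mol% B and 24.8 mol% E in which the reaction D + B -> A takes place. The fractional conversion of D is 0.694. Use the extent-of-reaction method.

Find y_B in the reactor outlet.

0.409

D reacted = 0.694 × 386.4 = 268.1 mol; ν_D = −1, so ξ = 268.1/1 = 268.1 mol.
Outlet amounts (n = n₀ + ν ξ):
  D: 386.4 − 1(268.1) = 118.2
  B: 809.3 − 1(268.1) = 541.2
  A: 0 + 1(268.1) = 268.1
  E: 394.3 (inert)
Total out = 1322 mol; y_B = 541.2 / 1322 = 0.4094.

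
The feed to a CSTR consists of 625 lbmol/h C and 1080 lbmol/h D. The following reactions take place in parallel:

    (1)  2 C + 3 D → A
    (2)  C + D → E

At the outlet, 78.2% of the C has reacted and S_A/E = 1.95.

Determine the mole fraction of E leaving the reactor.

0.121

Conversion of C: C consumed = 0.782 × 625 = 488.8 lbmol/h = 2ξ₁ + 1ξ₂.
Selectivity: 1ξ₁ / (1ξ₂) = 1.95 → ξ₁ = 1.95 ξ₂.
Substitute: (2·1.95 + 1) ξ₂ = 488.8 → ξ₂ = 99.74 lbmol/h, ξ₁ = 194.5 lbmol/h.
Outlet amounts (n = n₀ + Σ ν·ξ):
  C: 625 − 2(194.5) − 1(99.74) = 136.3
  D: 1080 − 3(194.5) − 1(99.74) = 396.7
  A: 0 + 1(194.5) = 194.5
  E: 0 + 1(99.74) = 99.74
Total out = 827.2 lbmol/h; y_E = 99.74 / 827.2 = 0.1206.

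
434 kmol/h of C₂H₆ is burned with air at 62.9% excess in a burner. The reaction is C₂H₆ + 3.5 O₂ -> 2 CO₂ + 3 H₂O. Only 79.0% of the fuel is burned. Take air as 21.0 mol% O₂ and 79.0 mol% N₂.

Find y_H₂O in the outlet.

0.083

Stoichiometric O₂ = 3.5 × 434 = 1519 kmol/h; O₂ fed = 1519 × 1.629 = 2474 kmol/h.
N₂ fed = 2474 × 79/21 = 9309 kmol/h.
Fuel reacted = 0.79 × 434 → ξ = 342.9 kmol/h.
Outlet (n = n₀ + ν ξ):
  C₂H₆: 434 − 1(342.9) = 91.14
  O₂: 2474 − 3.5(342.9) = 1274
  N₂: 9309 (inert)
  CO₂: 0 + 2(342.9) = 685.7
  H₂O: 0 + 3(342.9) = 1029
Total out = 12390 kmol/h; y_H₂O = 1029 / 12390 = 0.08303.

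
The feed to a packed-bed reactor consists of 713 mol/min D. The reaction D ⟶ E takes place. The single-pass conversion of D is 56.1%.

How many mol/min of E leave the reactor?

D reacted = 0.561 × 713 = 400 mol/min; ν_D = −1, so ξ = 400/1 = 400 mol/min.
Outlet amounts (n = n₀ + ν ξ):
  D: 713 − 1(400) = 313
  E: 0 + 1(400) = 400

400 mol/min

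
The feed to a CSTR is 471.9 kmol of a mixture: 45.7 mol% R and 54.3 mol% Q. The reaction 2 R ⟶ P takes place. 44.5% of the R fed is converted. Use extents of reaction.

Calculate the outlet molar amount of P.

48 kmol

R reacted = 0.445 × 215.7 = 95.97 kmol; ν_R = −2, so ξ = 95.97/2 = 47.98 kmol.
Outlet amounts (n = n₀ + ν ξ):
  R: 215.7 − 2(47.98) = 119.7
  P: 0 + 1(47.98) = 47.98
  Q: 256.2 (inert)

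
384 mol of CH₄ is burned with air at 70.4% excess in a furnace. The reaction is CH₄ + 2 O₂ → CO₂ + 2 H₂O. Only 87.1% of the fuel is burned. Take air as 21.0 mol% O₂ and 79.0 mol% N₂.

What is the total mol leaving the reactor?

Stoichiometric O₂ = 2 × 384 = 768 mol; O₂ fed = 768 × 1.704 = 1309 mol.
N₂ fed = 1309 × 79/21 = 4923 mol.
Fuel reacted = 0.871 × 384 → ξ = 334.5 mol.
Outlet (n = n₀ + ν ξ):
  CH₄: 384 − 1(334.5) = 49.54
  O₂: 1309 − 2(334.5) = 639.7
  N₂: 4923 (inert)
  CO₂: 0 + 1(334.5) = 334.5
  H₂O: 0 + 2(334.5) = 668.9
Total out = 49.54 + 639.7 + 4923 + 334.5 + 668.9 = 6616 mol.

6620 mol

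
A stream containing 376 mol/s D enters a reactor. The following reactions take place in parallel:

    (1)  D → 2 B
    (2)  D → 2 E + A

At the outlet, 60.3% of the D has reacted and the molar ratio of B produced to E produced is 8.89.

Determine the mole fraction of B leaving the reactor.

0.651

Conversion of D: D consumed = 0.603 × 376 = 226.7 mol/s = 1ξ₁ + 1ξ₂.
Selectivity: 2ξ₁ / (2ξ₂) = 8.89 → ξ₁ = 8.89 ξ₂.
Substitute: (1·8.89 + 1) ξ₂ = 226.7 → ξ₂ = 22.92 mol/s, ξ₁ = 203.8 mol/s.
Outlet amounts (n = n₀ + Σ ν·ξ):
  D: 376 − 1(203.8) − 1(22.92) = 149.3
  B: 0 + 2(203.8) = 407.6
  E: 0 + 2(22.92) = 45.85
  A: 0 + 1(22.92) = 22.92
Total out = 625.7 mol/s; y_B = 407.6 / 625.7 = 0.6515.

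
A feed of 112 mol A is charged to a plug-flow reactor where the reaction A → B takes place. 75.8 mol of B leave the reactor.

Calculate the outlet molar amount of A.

36.2 mol

For B: n = n₀ + 1ξ → 75.8 = 0 + 1ξ, giving ξ = 75.8 mol.
Outlet amounts (n = n₀ + ν ξ):
  A: 112 − 1(75.8) = 36.2
  B: 0 + 1(75.8) = 75.8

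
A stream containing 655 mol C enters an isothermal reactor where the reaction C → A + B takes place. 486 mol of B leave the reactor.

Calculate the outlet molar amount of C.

169 mol

For B: n = n₀ + 1ξ → 486 = 0 + 1ξ, giving ξ = 486 mol.
Outlet amounts (n = n₀ + ν ξ):
  C: 655 − 1(486) = 169
  A: 0 + 1(486) = 486
  B: 0 + 1(486) = 486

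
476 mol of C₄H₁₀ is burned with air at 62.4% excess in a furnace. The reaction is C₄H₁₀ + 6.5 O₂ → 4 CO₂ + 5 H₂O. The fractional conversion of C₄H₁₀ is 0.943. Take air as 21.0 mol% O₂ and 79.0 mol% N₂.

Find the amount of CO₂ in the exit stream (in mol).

1800 mol

Stoichiometric O₂ = 6.5 × 476 = 3094 mol; O₂ fed = 3094 × 1.624 = 5025 mol.
N₂ fed = 5025 × 79/21 = 18900 mol.
Fuel reacted = 0.943 × 476 → ξ = 448.9 mol.
Outlet (n = n₀ + ν ξ):
  C₄H₁₀: 476 − 1(448.9) = 27.13
  O₂: 5025 − 6.5(448.9) = 2107
  N₂: 18900 (inert)
  CO₂: 0 + 4(448.9) = 1795
  H₂O: 0 + 5(448.9) = 2244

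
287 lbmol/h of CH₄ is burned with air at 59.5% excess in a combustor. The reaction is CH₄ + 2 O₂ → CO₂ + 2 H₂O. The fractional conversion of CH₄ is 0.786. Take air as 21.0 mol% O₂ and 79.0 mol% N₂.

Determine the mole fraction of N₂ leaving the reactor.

Stoichiometric O₂ = 2 × 287 = 574 lbmol/h; O₂ fed = 574 × 1.595 = 915.5 lbmol/h.
N₂ fed = 915.5 × 79/21 = 3444 lbmol/h.
Fuel reacted = 0.786 × 287 → ξ = 225.6 lbmol/h.
Outlet (n = n₀ + ν ξ):
  CH₄: 287 − 1(225.6) = 61.42
  O₂: 915.5 − 2(225.6) = 464.4
  N₂: 3444 (inert)
  CO₂: 0 + 1(225.6) = 225.6
  H₂O: 0 + 2(225.6) = 451.2
Total out = 4647 lbmol/h; y_N₂ = 3444 / 4647 = 0.7412.

0.741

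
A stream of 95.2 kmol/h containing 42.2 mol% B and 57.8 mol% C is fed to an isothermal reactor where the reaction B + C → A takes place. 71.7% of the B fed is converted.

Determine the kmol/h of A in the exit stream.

B reacted = 0.717 × 40.17 = 28.81 kmol/h; ν_B = −1, so ξ = 28.81/1 = 28.81 kmol/h.
Outlet amounts (n = n₀ + ν ξ):
  B: 40.17 − 1(28.81) = 11.37
  C: 55.03 − 1(28.81) = 26.22
  A: 0 + 1(28.81) = 28.81

28.8 kmol/h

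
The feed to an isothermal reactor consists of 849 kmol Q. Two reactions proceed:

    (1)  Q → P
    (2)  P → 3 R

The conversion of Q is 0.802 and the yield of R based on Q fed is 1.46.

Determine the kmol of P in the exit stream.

Conversion of Q: Q consumed = 1ξ₁ = 0.802 × 849 → ξ₁ = 680.9 kmol.
Yield of R: 3ξ₂ / 849 = 1.46 → ξ₂ = 413.2 kmol.
Outlet amounts (n = n₀ + Σ ν·ξ):
  Q: 849 − 1(680.9) = 168.1
  P: 0 + 1(680.9) − 1(413.2) = 267.7
  R: 0 + 3(413.2) = 1240

268 kmol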